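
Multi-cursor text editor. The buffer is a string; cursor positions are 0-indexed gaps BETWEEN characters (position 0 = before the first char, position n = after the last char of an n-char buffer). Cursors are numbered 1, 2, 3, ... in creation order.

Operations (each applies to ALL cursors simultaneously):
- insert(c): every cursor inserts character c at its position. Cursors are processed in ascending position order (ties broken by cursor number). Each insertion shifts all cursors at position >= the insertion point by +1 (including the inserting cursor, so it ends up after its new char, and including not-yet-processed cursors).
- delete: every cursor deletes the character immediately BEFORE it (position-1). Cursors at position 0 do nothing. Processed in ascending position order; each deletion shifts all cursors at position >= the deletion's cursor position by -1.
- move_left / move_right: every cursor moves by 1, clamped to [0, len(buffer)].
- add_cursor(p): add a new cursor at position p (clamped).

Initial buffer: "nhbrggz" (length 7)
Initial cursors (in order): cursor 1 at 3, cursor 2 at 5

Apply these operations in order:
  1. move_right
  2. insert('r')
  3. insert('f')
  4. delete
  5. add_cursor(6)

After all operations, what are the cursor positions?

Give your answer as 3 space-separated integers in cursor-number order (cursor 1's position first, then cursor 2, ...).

After op 1 (move_right): buffer="nhbrggz" (len 7), cursors c1@4 c2@6, authorship .......
After op 2 (insert('r')): buffer="nhbrrggrz" (len 9), cursors c1@5 c2@8, authorship ....1..2.
After op 3 (insert('f')): buffer="nhbrrfggrfz" (len 11), cursors c1@6 c2@10, authorship ....11..22.
After op 4 (delete): buffer="nhbrrggrz" (len 9), cursors c1@5 c2@8, authorship ....1..2.
After op 5 (add_cursor(6)): buffer="nhbrrggrz" (len 9), cursors c1@5 c3@6 c2@8, authorship ....1..2.

Answer: 5 8 6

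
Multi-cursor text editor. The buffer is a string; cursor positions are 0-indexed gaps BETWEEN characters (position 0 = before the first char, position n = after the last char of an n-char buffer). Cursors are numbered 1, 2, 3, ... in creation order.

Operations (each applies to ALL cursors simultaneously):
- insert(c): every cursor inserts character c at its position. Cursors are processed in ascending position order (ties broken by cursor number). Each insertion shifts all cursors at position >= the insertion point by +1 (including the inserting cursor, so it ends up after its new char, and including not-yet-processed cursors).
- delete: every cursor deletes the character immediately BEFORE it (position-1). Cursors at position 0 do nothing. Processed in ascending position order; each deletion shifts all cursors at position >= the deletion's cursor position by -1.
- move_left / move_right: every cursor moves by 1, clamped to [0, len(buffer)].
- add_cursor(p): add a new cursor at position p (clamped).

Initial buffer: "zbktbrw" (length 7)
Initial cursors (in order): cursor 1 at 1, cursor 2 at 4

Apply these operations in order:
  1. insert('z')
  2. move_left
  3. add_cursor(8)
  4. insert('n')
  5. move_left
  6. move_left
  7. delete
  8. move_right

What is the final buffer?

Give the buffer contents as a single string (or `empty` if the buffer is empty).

Answer: znzbtnzrnw

Derivation:
After op 1 (insert('z')): buffer="zzbktzbrw" (len 9), cursors c1@2 c2@6, authorship .1...2...
After op 2 (move_left): buffer="zzbktzbrw" (len 9), cursors c1@1 c2@5, authorship .1...2...
After op 3 (add_cursor(8)): buffer="zzbktzbrw" (len 9), cursors c1@1 c2@5 c3@8, authorship .1...2...
After op 4 (insert('n')): buffer="znzbktnzbrnw" (len 12), cursors c1@2 c2@7 c3@11, authorship .11...22..3.
After op 5 (move_left): buffer="znzbktnzbrnw" (len 12), cursors c1@1 c2@6 c3@10, authorship .11...22..3.
After op 6 (move_left): buffer="znzbktnzbrnw" (len 12), cursors c1@0 c2@5 c3@9, authorship .11...22..3.
After op 7 (delete): buffer="znzbtnzrnw" (len 10), cursors c1@0 c2@4 c3@7, authorship .11..22.3.
After op 8 (move_right): buffer="znzbtnzrnw" (len 10), cursors c1@1 c2@5 c3@8, authorship .11..22.3.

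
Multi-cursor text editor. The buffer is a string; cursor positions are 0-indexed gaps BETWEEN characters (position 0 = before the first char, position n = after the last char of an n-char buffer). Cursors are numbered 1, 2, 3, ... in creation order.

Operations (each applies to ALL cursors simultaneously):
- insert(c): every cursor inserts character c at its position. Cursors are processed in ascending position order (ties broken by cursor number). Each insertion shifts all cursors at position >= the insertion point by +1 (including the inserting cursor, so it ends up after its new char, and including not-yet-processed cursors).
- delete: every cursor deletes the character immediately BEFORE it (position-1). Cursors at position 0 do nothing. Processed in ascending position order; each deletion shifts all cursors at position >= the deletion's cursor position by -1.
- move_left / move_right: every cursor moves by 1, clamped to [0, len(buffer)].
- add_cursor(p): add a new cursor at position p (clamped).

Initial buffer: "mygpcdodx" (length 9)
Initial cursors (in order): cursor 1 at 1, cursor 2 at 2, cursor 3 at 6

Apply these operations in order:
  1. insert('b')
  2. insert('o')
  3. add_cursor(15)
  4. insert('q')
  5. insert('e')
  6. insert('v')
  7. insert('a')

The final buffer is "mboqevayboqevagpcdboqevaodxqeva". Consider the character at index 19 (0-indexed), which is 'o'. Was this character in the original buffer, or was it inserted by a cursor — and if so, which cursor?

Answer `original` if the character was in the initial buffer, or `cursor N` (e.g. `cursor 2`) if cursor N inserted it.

Answer: cursor 3

Derivation:
After op 1 (insert('b')): buffer="mbybgpcdbodx" (len 12), cursors c1@2 c2@4 c3@9, authorship .1.2....3...
After op 2 (insert('o')): buffer="mboybogpcdboodx" (len 15), cursors c1@3 c2@6 c3@12, authorship .11.22....33...
After op 3 (add_cursor(15)): buffer="mboybogpcdboodx" (len 15), cursors c1@3 c2@6 c3@12 c4@15, authorship .11.22....33...
After op 4 (insert('q')): buffer="mboqyboqgpcdboqodxq" (len 19), cursors c1@4 c2@8 c3@15 c4@19, authorship .111.222....333...4
After op 5 (insert('e')): buffer="mboqeyboqegpcdboqeodxqe" (len 23), cursors c1@5 c2@10 c3@18 c4@23, authorship .1111.2222....3333...44
After op 6 (insert('v')): buffer="mboqevyboqevgpcdboqevodxqev" (len 27), cursors c1@6 c2@12 c3@21 c4@27, authorship .11111.22222....33333...444
After op 7 (insert('a')): buffer="mboqevayboqevagpcdboqevaodxqeva" (len 31), cursors c1@7 c2@14 c3@24 c4@31, authorship .111111.222222....333333...4444
Authorship (.=original, N=cursor N): . 1 1 1 1 1 1 . 2 2 2 2 2 2 . . . . 3 3 3 3 3 3 . . . 4 4 4 4
Index 19: author = 3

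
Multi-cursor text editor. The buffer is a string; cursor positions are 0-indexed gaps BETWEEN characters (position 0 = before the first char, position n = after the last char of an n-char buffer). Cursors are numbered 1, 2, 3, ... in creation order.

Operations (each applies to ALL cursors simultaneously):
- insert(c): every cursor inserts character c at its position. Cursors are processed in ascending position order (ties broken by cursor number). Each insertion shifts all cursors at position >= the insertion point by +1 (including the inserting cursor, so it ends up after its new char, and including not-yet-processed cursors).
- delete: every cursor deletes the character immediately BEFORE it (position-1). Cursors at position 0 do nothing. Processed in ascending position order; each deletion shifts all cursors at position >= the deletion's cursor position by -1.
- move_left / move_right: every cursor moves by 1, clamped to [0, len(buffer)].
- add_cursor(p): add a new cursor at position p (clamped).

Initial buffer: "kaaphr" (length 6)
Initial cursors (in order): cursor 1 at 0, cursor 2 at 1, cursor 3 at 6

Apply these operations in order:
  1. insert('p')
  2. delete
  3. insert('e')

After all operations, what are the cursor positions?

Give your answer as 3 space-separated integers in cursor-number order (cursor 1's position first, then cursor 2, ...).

After op 1 (insert('p')): buffer="pkpaaphrp" (len 9), cursors c1@1 c2@3 c3@9, authorship 1.2.....3
After op 2 (delete): buffer="kaaphr" (len 6), cursors c1@0 c2@1 c3@6, authorship ......
After op 3 (insert('e')): buffer="ekeaaphre" (len 9), cursors c1@1 c2@3 c3@9, authorship 1.2.....3

Answer: 1 3 9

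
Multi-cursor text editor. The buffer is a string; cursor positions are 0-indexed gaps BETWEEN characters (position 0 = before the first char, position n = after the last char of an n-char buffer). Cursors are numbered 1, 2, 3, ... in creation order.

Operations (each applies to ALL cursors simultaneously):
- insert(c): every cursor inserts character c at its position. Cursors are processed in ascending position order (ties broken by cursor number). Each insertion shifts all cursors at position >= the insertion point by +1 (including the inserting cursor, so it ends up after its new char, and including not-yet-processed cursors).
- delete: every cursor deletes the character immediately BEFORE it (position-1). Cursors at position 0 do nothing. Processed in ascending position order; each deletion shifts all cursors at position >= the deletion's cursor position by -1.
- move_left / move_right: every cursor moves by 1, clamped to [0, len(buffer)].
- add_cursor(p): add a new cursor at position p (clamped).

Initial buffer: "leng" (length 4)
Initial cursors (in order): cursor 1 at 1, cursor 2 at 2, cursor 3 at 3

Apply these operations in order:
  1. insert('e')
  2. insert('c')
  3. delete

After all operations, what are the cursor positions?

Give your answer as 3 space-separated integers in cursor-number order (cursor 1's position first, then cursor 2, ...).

After op 1 (insert('e')): buffer="leeeneg" (len 7), cursors c1@2 c2@4 c3@6, authorship .1.2.3.
After op 2 (insert('c')): buffer="leceecnecg" (len 10), cursors c1@3 c2@6 c3@9, authorship .11.22.33.
After op 3 (delete): buffer="leeeneg" (len 7), cursors c1@2 c2@4 c3@6, authorship .1.2.3.

Answer: 2 4 6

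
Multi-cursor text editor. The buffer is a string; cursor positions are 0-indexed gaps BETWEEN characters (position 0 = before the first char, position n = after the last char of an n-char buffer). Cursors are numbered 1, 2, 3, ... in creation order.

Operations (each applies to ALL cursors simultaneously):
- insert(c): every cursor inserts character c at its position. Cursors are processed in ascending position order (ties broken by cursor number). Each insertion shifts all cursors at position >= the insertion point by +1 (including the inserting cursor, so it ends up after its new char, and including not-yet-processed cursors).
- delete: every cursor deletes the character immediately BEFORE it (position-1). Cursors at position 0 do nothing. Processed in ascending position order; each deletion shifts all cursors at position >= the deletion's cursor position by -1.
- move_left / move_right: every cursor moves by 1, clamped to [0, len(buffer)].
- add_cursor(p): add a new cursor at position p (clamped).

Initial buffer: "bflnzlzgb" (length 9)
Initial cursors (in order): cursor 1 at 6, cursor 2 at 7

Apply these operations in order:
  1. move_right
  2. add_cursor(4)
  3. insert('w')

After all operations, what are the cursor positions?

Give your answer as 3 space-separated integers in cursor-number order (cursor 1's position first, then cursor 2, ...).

After op 1 (move_right): buffer="bflnzlzgb" (len 9), cursors c1@7 c2@8, authorship .........
After op 2 (add_cursor(4)): buffer="bflnzlzgb" (len 9), cursors c3@4 c1@7 c2@8, authorship .........
After op 3 (insert('w')): buffer="bflnwzlzwgwb" (len 12), cursors c3@5 c1@9 c2@11, authorship ....3...1.2.

Answer: 9 11 5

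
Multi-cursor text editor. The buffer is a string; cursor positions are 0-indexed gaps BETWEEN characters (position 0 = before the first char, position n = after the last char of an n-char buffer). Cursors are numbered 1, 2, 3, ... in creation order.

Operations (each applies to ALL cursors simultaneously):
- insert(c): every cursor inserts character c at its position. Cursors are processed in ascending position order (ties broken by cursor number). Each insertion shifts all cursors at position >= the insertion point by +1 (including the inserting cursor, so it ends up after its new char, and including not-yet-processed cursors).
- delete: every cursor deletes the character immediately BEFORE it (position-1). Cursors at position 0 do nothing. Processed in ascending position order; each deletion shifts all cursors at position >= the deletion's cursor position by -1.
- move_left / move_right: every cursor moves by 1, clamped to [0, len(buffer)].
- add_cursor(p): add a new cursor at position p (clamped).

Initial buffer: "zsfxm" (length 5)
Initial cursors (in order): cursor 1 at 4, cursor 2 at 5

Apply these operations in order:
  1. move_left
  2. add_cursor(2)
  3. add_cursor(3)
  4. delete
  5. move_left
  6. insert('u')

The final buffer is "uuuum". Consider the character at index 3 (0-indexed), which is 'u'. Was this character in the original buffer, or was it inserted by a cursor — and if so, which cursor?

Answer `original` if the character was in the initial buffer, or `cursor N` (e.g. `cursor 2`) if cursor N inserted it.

After op 1 (move_left): buffer="zsfxm" (len 5), cursors c1@3 c2@4, authorship .....
After op 2 (add_cursor(2)): buffer="zsfxm" (len 5), cursors c3@2 c1@3 c2@4, authorship .....
After op 3 (add_cursor(3)): buffer="zsfxm" (len 5), cursors c3@2 c1@3 c4@3 c2@4, authorship .....
After op 4 (delete): buffer="m" (len 1), cursors c1@0 c2@0 c3@0 c4@0, authorship .
After op 5 (move_left): buffer="m" (len 1), cursors c1@0 c2@0 c3@0 c4@0, authorship .
After op 6 (insert('u')): buffer="uuuum" (len 5), cursors c1@4 c2@4 c3@4 c4@4, authorship 1234.
Authorship (.=original, N=cursor N): 1 2 3 4 .
Index 3: author = 4

Answer: cursor 4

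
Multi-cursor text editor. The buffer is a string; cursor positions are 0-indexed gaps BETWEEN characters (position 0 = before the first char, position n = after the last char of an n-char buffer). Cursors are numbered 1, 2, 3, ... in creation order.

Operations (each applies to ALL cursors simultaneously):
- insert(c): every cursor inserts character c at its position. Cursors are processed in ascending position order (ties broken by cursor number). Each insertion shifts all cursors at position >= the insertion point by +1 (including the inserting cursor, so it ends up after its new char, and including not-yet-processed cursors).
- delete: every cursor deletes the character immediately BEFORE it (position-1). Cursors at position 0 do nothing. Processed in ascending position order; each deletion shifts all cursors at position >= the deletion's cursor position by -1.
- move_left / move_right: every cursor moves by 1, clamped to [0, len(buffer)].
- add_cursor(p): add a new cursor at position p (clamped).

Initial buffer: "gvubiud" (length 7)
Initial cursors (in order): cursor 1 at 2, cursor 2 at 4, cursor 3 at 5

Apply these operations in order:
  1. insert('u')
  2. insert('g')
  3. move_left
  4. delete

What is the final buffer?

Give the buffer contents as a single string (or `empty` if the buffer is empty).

Answer: gvgubgigud

Derivation:
After op 1 (insert('u')): buffer="gvuubuiuud" (len 10), cursors c1@3 c2@6 c3@8, authorship ..1..2.3..
After op 2 (insert('g')): buffer="gvugubugiugud" (len 13), cursors c1@4 c2@8 c3@11, authorship ..11..22.33..
After op 3 (move_left): buffer="gvugubugiugud" (len 13), cursors c1@3 c2@7 c3@10, authorship ..11..22.33..
After op 4 (delete): buffer="gvgubgigud" (len 10), cursors c1@2 c2@5 c3@7, authorship ..1..2.3..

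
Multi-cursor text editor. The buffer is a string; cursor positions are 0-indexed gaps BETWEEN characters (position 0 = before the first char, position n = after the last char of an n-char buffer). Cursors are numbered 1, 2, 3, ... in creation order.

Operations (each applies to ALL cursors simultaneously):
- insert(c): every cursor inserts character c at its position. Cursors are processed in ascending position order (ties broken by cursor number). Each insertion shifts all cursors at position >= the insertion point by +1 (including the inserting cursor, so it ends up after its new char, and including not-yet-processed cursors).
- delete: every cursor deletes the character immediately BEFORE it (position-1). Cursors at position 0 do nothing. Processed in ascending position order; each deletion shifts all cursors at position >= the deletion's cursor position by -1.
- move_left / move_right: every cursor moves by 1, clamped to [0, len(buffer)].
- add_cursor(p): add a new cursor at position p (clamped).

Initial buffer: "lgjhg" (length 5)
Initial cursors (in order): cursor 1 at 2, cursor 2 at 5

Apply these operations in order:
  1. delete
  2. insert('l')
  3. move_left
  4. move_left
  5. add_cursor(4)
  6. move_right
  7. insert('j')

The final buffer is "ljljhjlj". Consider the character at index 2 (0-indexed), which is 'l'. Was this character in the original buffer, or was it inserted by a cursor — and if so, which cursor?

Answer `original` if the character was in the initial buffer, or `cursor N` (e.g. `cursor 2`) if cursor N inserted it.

Answer: cursor 1

Derivation:
After op 1 (delete): buffer="ljh" (len 3), cursors c1@1 c2@3, authorship ...
After op 2 (insert('l')): buffer="lljhl" (len 5), cursors c1@2 c2@5, authorship .1..2
After op 3 (move_left): buffer="lljhl" (len 5), cursors c1@1 c2@4, authorship .1..2
After op 4 (move_left): buffer="lljhl" (len 5), cursors c1@0 c2@3, authorship .1..2
After op 5 (add_cursor(4)): buffer="lljhl" (len 5), cursors c1@0 c2@3 c3@4, authorship .1..2
After op 6 (move_right): buffer="lljhl" (len 5), cursors c1@1 c2@4 c3@5, authorship .1..2
After op 7 (insert('j')): buffer="ljljhjlj" (len 8), cursors c1@2 c2@6 c3@8, authorship .11..223
Authorship (.=original, N=cursor N): . 1 1 . . 2 2 3
Index 2: author = 1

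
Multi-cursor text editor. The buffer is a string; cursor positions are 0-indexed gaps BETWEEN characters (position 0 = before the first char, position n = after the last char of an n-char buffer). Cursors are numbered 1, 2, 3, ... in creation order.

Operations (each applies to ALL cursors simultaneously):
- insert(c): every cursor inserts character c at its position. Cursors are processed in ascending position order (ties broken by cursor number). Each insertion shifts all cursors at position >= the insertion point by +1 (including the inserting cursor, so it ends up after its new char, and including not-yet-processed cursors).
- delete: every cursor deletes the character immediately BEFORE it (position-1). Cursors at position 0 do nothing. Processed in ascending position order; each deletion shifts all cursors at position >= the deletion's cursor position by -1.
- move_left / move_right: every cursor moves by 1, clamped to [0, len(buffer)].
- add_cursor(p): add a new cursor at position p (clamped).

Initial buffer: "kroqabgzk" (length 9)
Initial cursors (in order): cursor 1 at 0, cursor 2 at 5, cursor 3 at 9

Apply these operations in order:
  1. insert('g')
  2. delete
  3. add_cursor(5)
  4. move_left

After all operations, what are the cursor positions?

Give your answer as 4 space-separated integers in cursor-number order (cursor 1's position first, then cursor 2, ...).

Answer: 0 4 8 4

Derivation:
After op 1 (insert('g')): buffer="gkroqagbgzkg" (len 12), cursors c1@1 c2@7 c3@12, authorship 1.....2....3
After op 2 (delete): buffer="kroqabgzk" (len 9), cursors c1@0 c2@5 c3@9, authorship .........
After op 3 (add_cursor(5)): buffer="kroqabgzk" (len 9), cursors c1@0 c2@5 c4@5 c3@9, authorship .........
After op 4 (move_left): buffer="kroqabgzk" (len 9), cursors c1@0 c2@4 c4@4 c3@8, authorship .........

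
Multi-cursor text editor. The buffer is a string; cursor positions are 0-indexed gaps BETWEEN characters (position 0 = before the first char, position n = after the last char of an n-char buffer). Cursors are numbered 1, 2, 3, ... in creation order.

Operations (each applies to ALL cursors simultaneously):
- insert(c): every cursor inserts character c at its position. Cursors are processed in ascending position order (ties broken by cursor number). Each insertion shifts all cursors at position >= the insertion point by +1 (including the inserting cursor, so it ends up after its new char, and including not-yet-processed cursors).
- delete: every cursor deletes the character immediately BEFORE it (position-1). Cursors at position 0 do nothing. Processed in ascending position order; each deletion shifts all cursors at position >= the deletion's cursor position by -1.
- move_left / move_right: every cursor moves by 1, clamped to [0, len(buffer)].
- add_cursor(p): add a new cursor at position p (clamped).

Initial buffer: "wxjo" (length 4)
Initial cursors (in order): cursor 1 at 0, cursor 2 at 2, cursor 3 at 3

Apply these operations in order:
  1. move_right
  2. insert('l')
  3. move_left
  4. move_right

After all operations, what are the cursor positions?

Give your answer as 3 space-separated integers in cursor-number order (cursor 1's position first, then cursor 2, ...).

Answer: 2 5 7

Derivation:
After op 1 (move_right): buffer="wxjo" (len 4), cursors c1@1 c2@3 c3@4, authorship ....
After op 2 (insert('l')): buffer="wlxjlol" (len 7), cursors c1@2 c2@5 c3@7, authorship .1..2.3
After op 3 (move_left): buffer="wlxjlol" (len 7), cursors c1@1 c2@4 c3@6, authorship .1..2.3
After op 4 (move_right): buffer="wlxjlol" (len 7), cursors c1@2 c2@5 c3@7, authorship .1..2.3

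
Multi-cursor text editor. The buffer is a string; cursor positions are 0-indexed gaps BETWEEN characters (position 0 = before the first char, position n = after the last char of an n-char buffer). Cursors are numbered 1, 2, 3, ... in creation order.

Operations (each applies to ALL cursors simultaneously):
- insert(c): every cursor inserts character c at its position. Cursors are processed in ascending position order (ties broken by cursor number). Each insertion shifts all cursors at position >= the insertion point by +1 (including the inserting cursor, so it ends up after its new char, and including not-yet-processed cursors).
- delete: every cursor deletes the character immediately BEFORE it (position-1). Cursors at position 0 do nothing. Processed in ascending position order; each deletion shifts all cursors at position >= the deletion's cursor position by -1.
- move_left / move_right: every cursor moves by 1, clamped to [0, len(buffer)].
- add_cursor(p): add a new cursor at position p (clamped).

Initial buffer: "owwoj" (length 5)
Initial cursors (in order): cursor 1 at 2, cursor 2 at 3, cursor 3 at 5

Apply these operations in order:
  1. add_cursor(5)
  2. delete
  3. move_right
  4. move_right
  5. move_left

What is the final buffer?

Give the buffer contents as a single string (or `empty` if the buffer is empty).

After op 1 (add_cursor(5)): buffer="owwoj" (len 5), cursors c1@2 c2@3 c3@5 c4@5, authorship .....
After op 2 (delete): buffer="o" (len 1), cursors c1@1 c2@1 c3@1 c4@1, authorship .
After op 3 (move_right): buffer="o" (len 1), cursors c1@1 c2@1 c3@1 c4@1, authorship .
After op 4 (move_right): buffer="o" (len 1), cursors c1@1 c2@1 c3@1 c4@1, authorship .
After op 5 (move_left): buffer="o" (len 1), cursors c1@0 c2@0 c3@0 c4@0, authorship .

Answer: o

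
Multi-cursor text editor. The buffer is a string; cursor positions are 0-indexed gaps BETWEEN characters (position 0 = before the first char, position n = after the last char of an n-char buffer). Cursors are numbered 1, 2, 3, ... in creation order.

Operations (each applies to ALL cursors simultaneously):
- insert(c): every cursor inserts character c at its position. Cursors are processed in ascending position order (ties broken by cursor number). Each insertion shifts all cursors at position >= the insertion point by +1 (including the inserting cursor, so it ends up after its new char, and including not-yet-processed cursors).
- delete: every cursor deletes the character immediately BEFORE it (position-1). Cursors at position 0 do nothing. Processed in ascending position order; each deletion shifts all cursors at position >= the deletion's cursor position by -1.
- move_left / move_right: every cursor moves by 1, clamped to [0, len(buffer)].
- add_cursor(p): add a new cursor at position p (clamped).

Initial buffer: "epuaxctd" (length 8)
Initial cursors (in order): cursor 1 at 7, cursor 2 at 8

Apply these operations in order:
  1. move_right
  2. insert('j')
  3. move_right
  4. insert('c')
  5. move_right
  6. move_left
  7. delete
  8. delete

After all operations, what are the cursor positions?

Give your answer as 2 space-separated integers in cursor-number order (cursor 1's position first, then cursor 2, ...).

After op 1 (move_right): buffer="epuaxctd" (len 8), cursors c1@8 c2@8, authorship ........
After op 2 (insert('j')): buffer="epuaxctdjj" (len 10), cursors c1@10 c2@10, authorship ........12
After op 3 (move_right): buffer="epuaxctdjj" (len 10), cursors c1@10 c2@10, authorship ........12
After op 4 (insert('c')): buffer="epuaxctdjjcc" (len 12), cursors c1@12 c2@12, authorship ........1212
After op 5 (move_right): buffer="epuaxctdjjcc" (len 12), cursors c1@12 c2@12, authorship ........1212
After op 6 (move_left): buffer="epuaxctdjjcc" (len 12), cursors c1@11 c2@11, authorship ........1212
After op 7 (delete): buffer="epuaxctdjc" (len 10), cursors c1@9 c2@9, authorship ........12
After op 8 (delete): buffer="epuaxctc" (len 8), cursors c1@7 c2@7, authorship .......2

Answer: 7 7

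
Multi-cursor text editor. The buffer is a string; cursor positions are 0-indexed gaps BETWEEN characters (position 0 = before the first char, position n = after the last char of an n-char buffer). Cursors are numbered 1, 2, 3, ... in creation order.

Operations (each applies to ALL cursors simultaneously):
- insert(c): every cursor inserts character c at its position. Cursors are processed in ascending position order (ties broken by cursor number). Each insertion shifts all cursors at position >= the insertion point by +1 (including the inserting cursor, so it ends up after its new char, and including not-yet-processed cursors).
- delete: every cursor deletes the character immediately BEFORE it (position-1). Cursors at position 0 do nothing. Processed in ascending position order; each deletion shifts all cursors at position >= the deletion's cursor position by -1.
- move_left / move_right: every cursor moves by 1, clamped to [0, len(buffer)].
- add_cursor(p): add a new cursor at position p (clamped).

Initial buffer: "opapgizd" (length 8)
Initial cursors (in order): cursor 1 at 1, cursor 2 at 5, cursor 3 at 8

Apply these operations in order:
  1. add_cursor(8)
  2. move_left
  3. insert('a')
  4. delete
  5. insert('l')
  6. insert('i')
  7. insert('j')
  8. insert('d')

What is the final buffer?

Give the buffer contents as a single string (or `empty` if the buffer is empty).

After op 1 (add_cursor(8)): buffer="opapgizd" (len 8), cursors c1@1 c2@5 c3@8 c4@8, authorship ........
After op 2 (move_left): buffer="opapgizd" (len 8), cursors c1@0 c2@4 c3@7 c4@7, authorship ........
After op 3 (insert('a')): buffer="aopapagizaad" (len 12), cursors c1@1 c2@6 c3@11 c4@11, authorship 1....2...34.
After op 4 (delete): buffer="opapgizd" (len 8), cursors c1@0 c2@4 c3@7 c4@7, authorship ........
After op 5 (insert('l')): buffer="lopaplgizlld" (len 12), cursors c1@1 c2@6 c3@11 c4@11, authorship 1....2...34.
After op 6 (insert('i')): buffer="liopapligizlliid" (len 16), cursors c1@2 c2@8 c3@15 c4@15, authorship 11....22...3434.
After op 7 (insert('j')): buffer="lijopaplijgizlliijjd" (len 20), cursors c1@3 c2@10 c3@19 c4@19, authorship 111....222...343434.
After op 8 (insert('d')): buffer="lijdopaplijdgizlliijjddd" (len 24), cursors c1@4 c2@12 c3@23 c4@23, authorship 1111....2222...34343434.

Answer: lijdopaplijdgizlliijjddd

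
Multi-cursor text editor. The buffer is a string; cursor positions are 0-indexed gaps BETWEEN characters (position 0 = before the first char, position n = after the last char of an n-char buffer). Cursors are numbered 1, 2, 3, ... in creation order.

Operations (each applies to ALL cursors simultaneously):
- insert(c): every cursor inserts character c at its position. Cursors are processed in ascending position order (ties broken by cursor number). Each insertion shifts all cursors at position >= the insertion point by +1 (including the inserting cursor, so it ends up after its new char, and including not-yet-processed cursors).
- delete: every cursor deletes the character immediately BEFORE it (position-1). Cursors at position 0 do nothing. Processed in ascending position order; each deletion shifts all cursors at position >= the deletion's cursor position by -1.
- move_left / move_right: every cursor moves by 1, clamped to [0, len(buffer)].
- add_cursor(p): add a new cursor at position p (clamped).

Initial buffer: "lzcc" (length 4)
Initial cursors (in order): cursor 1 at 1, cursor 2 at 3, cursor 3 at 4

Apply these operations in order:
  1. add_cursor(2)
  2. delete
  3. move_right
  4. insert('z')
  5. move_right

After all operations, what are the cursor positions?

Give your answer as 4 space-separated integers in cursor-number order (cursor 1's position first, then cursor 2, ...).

Answer: 4 4 4 4

Derivation:
After op 1 (add_cursor(2)): buffer="lzcc" (len 4), cursors c1@1 c4@2 c2@3 c3@4, authorship ....
After op 2 (delete): buffer="" (len 0), cursors c1@0 c2@0 c3@0 c4@0, authorship 
After op 3 (move_right): buffer="" (len 0), cursors c1@0 c2@0 c3@0 c4@0, authorship 
After op 4 (insert('z')): buffer="zzzz" (len 4), cursors c1@4 c2@4 c3@4 c4@4, authorship 1234
After op 5 (move_right): buffer="zzzz" (len 4), cursors c1@4 c2@4 c3@4 c4@4, authorship 1234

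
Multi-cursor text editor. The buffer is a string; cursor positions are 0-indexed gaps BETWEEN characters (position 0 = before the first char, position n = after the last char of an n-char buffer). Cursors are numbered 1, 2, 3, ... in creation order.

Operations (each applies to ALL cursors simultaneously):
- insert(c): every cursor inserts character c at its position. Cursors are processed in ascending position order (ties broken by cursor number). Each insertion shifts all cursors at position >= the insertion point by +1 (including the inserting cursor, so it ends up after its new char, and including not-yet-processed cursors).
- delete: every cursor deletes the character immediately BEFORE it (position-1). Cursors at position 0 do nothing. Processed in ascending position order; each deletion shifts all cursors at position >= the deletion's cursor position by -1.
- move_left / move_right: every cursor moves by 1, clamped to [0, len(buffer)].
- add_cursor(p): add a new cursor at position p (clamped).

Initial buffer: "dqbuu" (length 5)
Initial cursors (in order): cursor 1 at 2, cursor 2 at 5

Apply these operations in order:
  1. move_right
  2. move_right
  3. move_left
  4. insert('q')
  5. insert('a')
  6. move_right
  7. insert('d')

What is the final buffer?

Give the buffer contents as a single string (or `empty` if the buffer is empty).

Answer: dqbqaudqaud

Derivation:
After op 1 (move_right): buffer="dqbuu" (len 5), cursors c1@3 c2@5, authorship .....
After op 2 (move_right): buffer="dqbuu" (len 5), cursors c1@4 c2@5, authorship .....
After op 3 (move_left): buffer="dqbuu" (len 5), cursors c1@3 c2@4, authorship .....
After op 4 (insert('q')): buffer="dqbququ" (len 7), cursors c1@4 c2@6, authorship ...1.2.
After op 5 (insert('a')): buffer="dqbqauqau" (len 9), cursors c1@5 c2@8, authorship ...11.22.
After op 6 (move_right): buffer="dqbqauqau" (len 9), cursors c1@6 c2@9, authorship ...11.22.
After op 7 (insert('d')): buffer="dqbqaudqaud" (len 11), cursors c1@7 c2@11, authorship ...11.122.2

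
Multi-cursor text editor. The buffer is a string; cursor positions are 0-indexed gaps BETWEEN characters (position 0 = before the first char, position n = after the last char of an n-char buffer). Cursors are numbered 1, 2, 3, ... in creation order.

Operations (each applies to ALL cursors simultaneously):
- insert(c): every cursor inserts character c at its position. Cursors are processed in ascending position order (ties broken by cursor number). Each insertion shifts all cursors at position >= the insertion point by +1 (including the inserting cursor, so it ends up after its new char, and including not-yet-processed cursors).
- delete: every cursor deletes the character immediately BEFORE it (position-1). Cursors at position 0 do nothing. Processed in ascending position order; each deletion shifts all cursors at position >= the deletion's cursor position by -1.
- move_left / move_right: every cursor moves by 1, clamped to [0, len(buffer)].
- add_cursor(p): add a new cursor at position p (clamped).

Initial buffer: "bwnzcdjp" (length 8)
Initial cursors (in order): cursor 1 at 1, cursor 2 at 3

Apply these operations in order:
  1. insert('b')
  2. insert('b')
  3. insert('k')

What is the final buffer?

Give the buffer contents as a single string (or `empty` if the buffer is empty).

Answer: bbbkwnbbkzcdjp

Derivation:
After op 1 (insert('b')): buffer="bbwnbzcdjp" (len 10), cursors c1@2 c2@5, authorship .1..2.....
After op 2 (insert('b')): buffer="bbbwnbbzcdjp" (len 12), cursors c1@3 c2@7, authorship .11..22.....
After op 3 (insert('k')): buffer="bbbkwnbbkzcdjp" (len 14), cursors c1@4 c2@9, authorship .111..222.....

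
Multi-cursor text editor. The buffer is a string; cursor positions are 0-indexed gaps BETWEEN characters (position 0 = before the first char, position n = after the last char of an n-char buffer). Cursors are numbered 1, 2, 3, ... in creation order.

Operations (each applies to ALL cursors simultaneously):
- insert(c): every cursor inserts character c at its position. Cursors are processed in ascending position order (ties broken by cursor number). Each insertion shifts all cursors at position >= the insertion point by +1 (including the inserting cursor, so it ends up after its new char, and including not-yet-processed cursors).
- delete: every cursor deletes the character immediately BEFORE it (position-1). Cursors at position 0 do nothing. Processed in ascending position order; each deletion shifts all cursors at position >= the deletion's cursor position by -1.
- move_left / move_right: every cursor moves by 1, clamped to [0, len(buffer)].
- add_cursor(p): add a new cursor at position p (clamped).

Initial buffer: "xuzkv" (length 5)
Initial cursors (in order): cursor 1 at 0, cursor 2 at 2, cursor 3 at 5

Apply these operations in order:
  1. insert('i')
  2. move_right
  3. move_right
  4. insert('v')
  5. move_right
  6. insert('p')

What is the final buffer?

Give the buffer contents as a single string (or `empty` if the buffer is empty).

After op 1 (insert('i')): buffer="ixuizkvi" (len 8), cursors c1@1 c2@4 c3@8, authorship 1..2...3
After op 2 (move_right): buffer="ixuizkvi" (len 8), cursors c1@2 c2@5 c3@8, authorship 1..2...3
After op 3 (move_right): buffer="ixuizkvi" (len 8), cursors c1@3 c2@6 c3@8, authorship 1..2...3
After op 4 (insert('v')): buffer="ixuvizkvviv" (len 11), cursors c1@4 c2@8 c3@11, authorship 1..12..2.33
After op 5 (move_right): buffer="ixuvizkvviv" (len 11), cursors c1@5 c2@9 c3@11, authorship 1..12..2.33
After op 6 (insert('p')): buffer="ixuvipzkvvpivp" (len 14), cursors c1@6 c2@11 c3@14, authorship 1..121..2.2333

Answer: ixuvipzkvvpivp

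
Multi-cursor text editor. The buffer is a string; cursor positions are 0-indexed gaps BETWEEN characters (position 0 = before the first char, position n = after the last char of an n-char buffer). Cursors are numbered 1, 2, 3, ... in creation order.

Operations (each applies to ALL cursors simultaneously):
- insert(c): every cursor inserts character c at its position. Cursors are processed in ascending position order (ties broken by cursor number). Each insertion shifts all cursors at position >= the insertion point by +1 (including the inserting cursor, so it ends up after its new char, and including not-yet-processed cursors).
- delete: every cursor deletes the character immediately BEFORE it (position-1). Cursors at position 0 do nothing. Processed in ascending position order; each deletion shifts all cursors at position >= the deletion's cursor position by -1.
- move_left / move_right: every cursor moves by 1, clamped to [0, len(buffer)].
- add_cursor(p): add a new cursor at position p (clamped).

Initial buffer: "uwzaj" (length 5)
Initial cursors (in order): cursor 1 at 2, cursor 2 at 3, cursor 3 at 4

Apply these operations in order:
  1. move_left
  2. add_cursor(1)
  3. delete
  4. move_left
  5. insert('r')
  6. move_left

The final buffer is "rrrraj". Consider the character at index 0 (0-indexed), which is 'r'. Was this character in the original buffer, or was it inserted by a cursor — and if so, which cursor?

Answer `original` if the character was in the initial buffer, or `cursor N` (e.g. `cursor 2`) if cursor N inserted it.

Answer: cursor 1

Derivation:
After op 1 (move_left): buffer="uwzaj" (len 5), cursors c1@1 c2@2 c3@3, authorship .....
After op 2 (add_cursor(1)): buffer="uwzaj" (len 5), cursors c1@1 c4@1 c2@2 c3@3, authorship .....
After op 3 (delete): buffer="aj" (len 2), cursors c1@0 c2@0 c3@0 c4@0, authorship ..
After op 4 (move_left): buffer="aj" (len 2), cursors c1@0 c2@0 c3@0 c4@0, authorship ..
After op 5 (insert('r')): buffer="rrrraj" (len 6), cursors c1@4 c2@4 c3@4 c4@4, authorship 1234..
After op 6 (move_left): buffer="rrrraj" (len 6), cursors c1@3 c2@3 c3@3 c4@3, authorship 1234..
Authorship (.=original, N=cursor N): 1 2 3 4 . .
Index 0: author = 1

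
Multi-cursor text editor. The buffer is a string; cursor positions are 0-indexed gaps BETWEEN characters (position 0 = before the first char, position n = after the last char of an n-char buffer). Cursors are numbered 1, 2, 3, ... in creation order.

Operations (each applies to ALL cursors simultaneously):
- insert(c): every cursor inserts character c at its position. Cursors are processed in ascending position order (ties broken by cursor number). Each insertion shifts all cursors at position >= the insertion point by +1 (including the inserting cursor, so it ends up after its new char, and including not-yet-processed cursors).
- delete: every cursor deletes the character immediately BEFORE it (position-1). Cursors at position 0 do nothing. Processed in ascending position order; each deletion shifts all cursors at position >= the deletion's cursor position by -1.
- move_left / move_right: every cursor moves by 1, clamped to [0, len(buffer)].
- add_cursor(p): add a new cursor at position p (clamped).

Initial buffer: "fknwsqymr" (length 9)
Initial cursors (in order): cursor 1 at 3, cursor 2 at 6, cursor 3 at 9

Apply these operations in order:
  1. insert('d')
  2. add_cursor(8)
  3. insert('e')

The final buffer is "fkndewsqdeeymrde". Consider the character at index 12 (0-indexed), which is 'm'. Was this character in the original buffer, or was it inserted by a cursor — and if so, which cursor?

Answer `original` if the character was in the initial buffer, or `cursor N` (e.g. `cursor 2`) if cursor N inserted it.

After op 1 (insert('d')): buffer="fkndwsqdymrd" (len 12), cursors c1@4 c2@8 c3@12, authorship ...1...2...3
After op 2 (add_cursor(8)): buffer="fkndwsqdymrd" (len 12), cursors c1@4 c2@8 c4@8 c3@12, authorship ...1...2...3
After op 3 (insert('e')): buffer="fkndewsqdeeymrde" (len 16), cursors c1@5 c2@11 c4@11 c3@16, authorship ...11...224...33
Authorship (.=original, N=cursor N): . . . 1 1 . . . 2 2 4 . . . 3 3
Index 12: author = original

Answer: original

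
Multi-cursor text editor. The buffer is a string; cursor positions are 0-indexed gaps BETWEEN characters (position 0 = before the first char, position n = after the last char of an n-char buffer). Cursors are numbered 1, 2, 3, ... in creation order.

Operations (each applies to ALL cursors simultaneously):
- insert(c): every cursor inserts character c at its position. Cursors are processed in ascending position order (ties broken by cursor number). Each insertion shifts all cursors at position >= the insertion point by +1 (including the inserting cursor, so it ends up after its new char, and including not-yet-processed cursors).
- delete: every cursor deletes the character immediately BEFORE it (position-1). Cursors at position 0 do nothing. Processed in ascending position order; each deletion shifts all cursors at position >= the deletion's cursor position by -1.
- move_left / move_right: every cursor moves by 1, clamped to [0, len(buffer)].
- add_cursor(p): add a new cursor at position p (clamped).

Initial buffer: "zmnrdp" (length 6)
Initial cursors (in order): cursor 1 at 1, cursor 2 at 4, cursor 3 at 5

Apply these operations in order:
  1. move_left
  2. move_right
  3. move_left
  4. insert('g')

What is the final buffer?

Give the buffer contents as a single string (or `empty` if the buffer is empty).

Answer: gzmngrgdp

Derivation:
After op 1 (move_left): buffer="zmnrdp" (len 6), cursors c1@0 c2@3 c3@4, authorship ......
After op 2 (move_right): buffer="zmnrdp" (len 6), cursors c1@1 c2@4 c3@5, authorship ......
After op 3 (move_left): buffer="zmnrdp" (len 6), cursors c1@0 c2@3 c3@4, authorship ......
After op 4 (insert('g')): buffer="gzmngrgdp" (len 9), cursors c1@1 c2@5 c3@7, authorship 1...2.3..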